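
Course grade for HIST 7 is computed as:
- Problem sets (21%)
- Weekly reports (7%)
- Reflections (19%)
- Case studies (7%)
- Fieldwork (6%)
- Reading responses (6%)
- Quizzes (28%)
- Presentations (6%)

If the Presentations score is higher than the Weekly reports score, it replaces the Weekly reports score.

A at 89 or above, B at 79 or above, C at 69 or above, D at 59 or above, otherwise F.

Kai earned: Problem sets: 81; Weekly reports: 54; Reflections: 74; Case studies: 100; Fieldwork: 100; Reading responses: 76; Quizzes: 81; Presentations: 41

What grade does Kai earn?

C

Presentations (41) ≤ Weekly reports (54), so Weekly reports stays at 54.
Weighted total:
  Problem sets 81 × 0.21 = 17.01
  Weekly reports 54 × 0.07 = 3.78
  Reflections 74 × 0.19 = 14.06
  Case studies 100 × 0.07 = 7
  Fieldwork 100 × 0.06 = 6
  Reading responses 76 × 0.06 = 4.56
  Quizzes 81 × 0.28 = 22.68
  Presentations 41 × 0.06 = 2.46
Sum = 77.55
77.55 is ≥ 69 and < 79 → C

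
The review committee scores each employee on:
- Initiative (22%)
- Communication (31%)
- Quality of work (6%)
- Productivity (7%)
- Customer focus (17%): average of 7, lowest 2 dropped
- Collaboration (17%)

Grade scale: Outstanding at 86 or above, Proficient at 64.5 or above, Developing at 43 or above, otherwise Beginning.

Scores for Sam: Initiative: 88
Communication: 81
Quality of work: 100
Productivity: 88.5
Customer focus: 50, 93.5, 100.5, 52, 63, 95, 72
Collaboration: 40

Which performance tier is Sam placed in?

Proficient

Customer focus: drop 50, 52 → average of remaining 5 = 424/5 = 84.8
Weighted total:
  Initiative 88 × 0.22 = 19.36
  Communication 81 × 0.31 = 25.11
  Quality of work 100 × 0.06 = 6
  Productivity 88.5 × 0.07 = 6.195
  Customer focus 84.8 × 0.17 = 14.416
  Collaboration 40 × 0.17 = 6.8
Sum = 77.881
77.881 is ≥ 64.5 and < 86 → Proficient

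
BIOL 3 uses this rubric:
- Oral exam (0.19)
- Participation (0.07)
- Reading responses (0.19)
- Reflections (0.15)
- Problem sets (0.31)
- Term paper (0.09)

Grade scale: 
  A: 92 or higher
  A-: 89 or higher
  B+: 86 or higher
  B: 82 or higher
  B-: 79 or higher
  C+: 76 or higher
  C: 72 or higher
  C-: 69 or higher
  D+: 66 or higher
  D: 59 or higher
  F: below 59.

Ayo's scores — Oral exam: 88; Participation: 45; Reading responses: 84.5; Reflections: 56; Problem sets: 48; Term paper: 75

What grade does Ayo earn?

Weighted total:
  Oral exam 88 × 0.19 = 16.72
  Participation 45 × 0.07 = 3.15
  Reading responses 84.5 × 0.19 = 16.055
  Reflections 56 × 0.15 = 8.4
  Problem sets 48 × 0.31 = 14.88
  Term paper 75 × 0.09 = 6.75
Sum = 65.955
65.955 is ≥ 59 and < 66 → D

D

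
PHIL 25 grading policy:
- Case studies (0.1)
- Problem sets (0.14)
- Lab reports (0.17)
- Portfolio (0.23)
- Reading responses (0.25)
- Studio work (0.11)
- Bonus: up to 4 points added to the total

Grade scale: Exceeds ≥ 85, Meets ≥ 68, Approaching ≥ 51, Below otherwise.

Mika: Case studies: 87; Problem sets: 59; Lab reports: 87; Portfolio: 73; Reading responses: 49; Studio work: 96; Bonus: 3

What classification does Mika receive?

Weighted total:
  Case studies 87 × 0.1 = 8.7
  Problem sets 59 × 0.14 = 8.26
  Lab reports 87 × 0.17 = 14.79
  Portfolio 73 × 0.23 = 16.79
  Reading responses 49 × 0.25 = 12.25
  Studio work 96 × 0.11 = 10.56
Sum = 71.35
Bonus: 71.35 + 3 = 74.35
74.35 is ≥ 68 and < 85 → Meets

Meets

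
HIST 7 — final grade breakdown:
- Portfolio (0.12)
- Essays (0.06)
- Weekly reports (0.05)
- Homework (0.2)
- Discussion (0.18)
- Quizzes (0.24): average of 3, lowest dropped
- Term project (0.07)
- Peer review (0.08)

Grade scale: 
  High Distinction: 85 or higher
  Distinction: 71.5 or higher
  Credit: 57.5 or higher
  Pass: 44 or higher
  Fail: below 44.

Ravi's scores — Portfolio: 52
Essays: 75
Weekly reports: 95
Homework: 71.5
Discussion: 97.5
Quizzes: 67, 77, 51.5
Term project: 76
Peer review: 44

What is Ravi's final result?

Quizzes: drop 51.5 → average of remaining 2 = 144/2 = 72
Weighted total:
  Portfolio 52 × 0.12 = 6.24
  Essays 75 × 0.06 = 4.5
  Weekly reports 95 × 0.05 = 4.75
  Homework 71.5 × 0.2 = 14.3
  Discussion 97.5 × 0.18 = 17.55
  Quizzes 72 × 0.24 = 17.28
  Term project 76 × 0.07 = 5.32
  Peer review 44 × 0.08 = 3.52
Sum = 73.46
73.46 is ≥ 71.5 and < 85 → Distinction

Distinction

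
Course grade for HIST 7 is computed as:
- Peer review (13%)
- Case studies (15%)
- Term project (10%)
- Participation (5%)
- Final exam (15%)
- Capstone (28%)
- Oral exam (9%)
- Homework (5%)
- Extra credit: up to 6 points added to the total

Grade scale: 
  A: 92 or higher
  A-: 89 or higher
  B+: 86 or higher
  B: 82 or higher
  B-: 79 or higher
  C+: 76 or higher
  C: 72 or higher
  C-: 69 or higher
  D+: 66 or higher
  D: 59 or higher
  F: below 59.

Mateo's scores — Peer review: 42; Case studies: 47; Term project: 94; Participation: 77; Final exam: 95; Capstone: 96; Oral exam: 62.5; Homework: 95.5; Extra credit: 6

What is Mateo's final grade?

B

Weighted total:
  Peer review 42 × 0.13 = 5.46
  Case studies 47 × 0.15 = 7.05
  Term project 94 × 0.1 = 9.4
  Participation 77 × 0.05 = 3.85
  Final exam 95 × 0.15 = 14.25
  Capstone 96 × 0.28 = 26.88
  Oral exam 62.5 × 0.09 = 5.625
  Homework 95.5 × 0.05 = 4.775
Sum = 77.29
Extra credit: 77.29 + 6 = 83.29
83.29 is ≥ 82 and < 86 → B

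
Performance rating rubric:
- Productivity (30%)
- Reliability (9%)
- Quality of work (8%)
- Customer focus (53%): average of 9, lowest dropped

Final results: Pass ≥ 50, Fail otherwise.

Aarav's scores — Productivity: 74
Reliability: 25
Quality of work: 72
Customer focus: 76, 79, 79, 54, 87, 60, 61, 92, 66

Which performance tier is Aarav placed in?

Customer focus: drop 54 → average of remaining 8 = 600/8 = 75
Weighted total:
  Productivity 74 × 0.3 = 22.2
  Reliability 25 × 0.09 = 2.25
  Quality of work 72 × 0.08 = 5.76
  Customer focus 75 × 0.53 = 39.75
Sum = 69.96
69.96 ≥ 50 → Pass

Pass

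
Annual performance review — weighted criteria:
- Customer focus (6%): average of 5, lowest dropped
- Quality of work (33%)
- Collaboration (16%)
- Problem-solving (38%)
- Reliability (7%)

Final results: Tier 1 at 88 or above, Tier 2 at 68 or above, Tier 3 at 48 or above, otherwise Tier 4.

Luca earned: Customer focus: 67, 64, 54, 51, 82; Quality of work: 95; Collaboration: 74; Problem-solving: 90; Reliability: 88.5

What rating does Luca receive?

Tier 2

Customer focus: drop 51 → average of remaining 4 = 267/4 = 66.75
Weighted total:
  Customer focus 66.75 × 0.06 = 4.005
  Quality of work 95 × 0.33 = 31.35
  Collaboration 74 × 0.16 = 11.84
  Problem-solving 90 × 0.38 = 34.2
  Reliability 88.5 × 0.07 = 6.195
Sum = 87.59
87.59 is ≥ 68 and < 88 → Tier 2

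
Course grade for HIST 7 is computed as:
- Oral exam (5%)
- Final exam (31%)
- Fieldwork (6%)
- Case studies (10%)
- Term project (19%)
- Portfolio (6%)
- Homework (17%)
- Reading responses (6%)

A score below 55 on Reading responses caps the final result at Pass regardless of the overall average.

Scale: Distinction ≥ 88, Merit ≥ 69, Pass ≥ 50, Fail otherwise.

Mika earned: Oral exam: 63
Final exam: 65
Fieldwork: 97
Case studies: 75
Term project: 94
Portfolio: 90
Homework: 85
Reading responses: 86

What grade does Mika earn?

Reading responses score 86 ≥ 55: minimum met.
Weighted total:
  Oral exam 63 × 0.05 = 3.15
  Final exam 65 × 0.31 = 20.15
  Fieldwork 97 × 0.06 = 5.82
  Case studies 75 × 0.1 = 7.5
  Term project 94 × 0.19 = 17.86
  Portfolio 90 × 0.06 = 5.4
  Homework 85 × 0.17 = 14.45
  Reading responses 86 × 0.06 = 5.16
Sum = 79.49
79.49 is ≥ 69 and < 88 → Merit

Merit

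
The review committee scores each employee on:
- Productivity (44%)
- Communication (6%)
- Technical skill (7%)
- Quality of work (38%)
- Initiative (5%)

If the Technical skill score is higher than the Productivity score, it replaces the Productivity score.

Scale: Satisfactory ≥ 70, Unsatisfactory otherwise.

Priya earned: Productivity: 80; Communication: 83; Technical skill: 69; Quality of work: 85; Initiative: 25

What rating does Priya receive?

Technical skill (69) ≤ Productivity (80), so Productivity stays at 80.
Weighted total:
  Productivity 80 × 0.44 = 35.2
  Communication 83 × 0.06 = 4.98
  Technical skill 69 × 0.07 = 4.83
  Quality of work 85 × 0.38 = 32.3
  Initiative 25 × 0.05 = 1.25
Sum = 78.56
78.56 ≥ 70 → Satisfactory

Satisfactory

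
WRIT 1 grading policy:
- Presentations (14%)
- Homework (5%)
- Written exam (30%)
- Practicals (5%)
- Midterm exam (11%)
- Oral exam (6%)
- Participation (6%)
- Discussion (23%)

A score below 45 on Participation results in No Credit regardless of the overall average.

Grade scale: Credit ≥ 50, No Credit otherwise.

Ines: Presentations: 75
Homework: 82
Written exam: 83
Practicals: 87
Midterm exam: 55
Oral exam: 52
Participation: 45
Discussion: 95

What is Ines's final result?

Participation score 45 ≥ 45: minimum met.
Weighted total:
  Presentations 75 × 0.14 = 10.5
  Homework 82 × 0.05 = 4.1
  Written exam 83 × 0.3 = 24.9
  Practicals 87 × 0.05 = 4.35
  Midterm exam 55 × 0.11 = 6.05
  Oral exam 52 × 0.06 = 3.12
  Participation 45 × 0.06 = 2.7
  Discussion 95 × 0.23 = 21.85
Sum = 77.57
77.57 ≥ 50 → Credit

Credit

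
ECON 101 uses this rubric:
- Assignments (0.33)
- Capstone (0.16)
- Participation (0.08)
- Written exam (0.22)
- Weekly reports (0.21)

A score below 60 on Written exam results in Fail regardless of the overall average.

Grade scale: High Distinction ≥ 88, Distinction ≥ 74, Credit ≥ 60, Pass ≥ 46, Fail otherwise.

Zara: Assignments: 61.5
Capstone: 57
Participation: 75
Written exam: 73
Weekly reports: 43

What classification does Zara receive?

Credit

Written exam score 73 ≥ 60: minimum met.
Weighted total:
  Assignments 61.5 × 0.33 = 20.295
  Capstone 57 × 0.16 = 9.12
  Participation 75 × 0.08 = 6
  Written exam 73 × 0.22 = 16.06
  Weekly reports 43 × 0.21 = 9.03
Sum = 60.505
60.505 is ≥ 60 and < 74 → Credit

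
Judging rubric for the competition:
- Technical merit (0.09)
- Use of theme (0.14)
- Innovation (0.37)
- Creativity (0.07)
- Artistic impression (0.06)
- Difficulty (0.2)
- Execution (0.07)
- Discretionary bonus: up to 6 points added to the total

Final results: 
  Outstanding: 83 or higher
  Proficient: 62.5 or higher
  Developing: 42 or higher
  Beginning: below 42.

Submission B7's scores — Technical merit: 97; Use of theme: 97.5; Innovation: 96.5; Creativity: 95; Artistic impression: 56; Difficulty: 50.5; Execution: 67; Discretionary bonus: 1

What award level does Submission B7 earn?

Weighted total:
  Technical merit 97 × 0.09 = 8.73
  Use of theme 97.5 × 0.14 = 13.65
  Innovation 96.5 × 0.37 = 35.705
  Creativity 95 × 0.07 = 6.65
  Artistic impression 56 × 0.06 = 3.36
  Difficulty 50.5 × 0.2 = 10.1
  Execution 67 × 0.07 = 4.69
Sum = 82.885
Discretionary bonus: 82.885 + 1 = 83.885
83.885 ≥ 83 → Outstanding

Outstanding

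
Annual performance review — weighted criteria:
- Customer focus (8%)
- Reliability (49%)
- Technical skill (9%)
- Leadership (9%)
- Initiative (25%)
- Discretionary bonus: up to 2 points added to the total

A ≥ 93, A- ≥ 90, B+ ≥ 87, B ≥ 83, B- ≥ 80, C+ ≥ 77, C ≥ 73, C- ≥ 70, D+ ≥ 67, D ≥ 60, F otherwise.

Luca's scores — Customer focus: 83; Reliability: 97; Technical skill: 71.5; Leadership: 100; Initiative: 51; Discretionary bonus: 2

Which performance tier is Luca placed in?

Weighted total:
  Customer focus 83 × 0.08 = 6.64
  Reliability 97 × 0.49 = 47.53
  Technical skill 71.5 × 0.09 = 6.435
  Leadership 100 × 0.09 = 9
  Initiative 51 × 0.25 = 12.75
Sum = 82.355
Discretionary bonus: 82.355 + 2 = 84.355
84.355 is ≥ 83 and < 87 → B

B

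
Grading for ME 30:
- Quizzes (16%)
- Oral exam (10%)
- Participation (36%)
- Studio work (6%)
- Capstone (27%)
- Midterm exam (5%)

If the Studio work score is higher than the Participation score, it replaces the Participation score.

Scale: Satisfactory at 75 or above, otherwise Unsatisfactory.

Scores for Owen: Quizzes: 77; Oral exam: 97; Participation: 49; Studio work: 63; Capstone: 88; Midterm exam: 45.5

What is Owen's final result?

Unsatisfactory

Studio work (63) > Participation (49), so Participation counts as 63.
Weighted total:
  Quizzes 77 × 0.16 = 12.32
  Oral exam 97 × 0.1 = 9.7
  Participation 63 × 0.36 = 22.68
  Studio work 63 × 0.06 = 3.78
  Capstone 88 × 0.27 = 23.76
  Midterm exam 45.5 × 0.05 = 2.275
Sum = 74.515
74.515 < 75 → Unsatisfactory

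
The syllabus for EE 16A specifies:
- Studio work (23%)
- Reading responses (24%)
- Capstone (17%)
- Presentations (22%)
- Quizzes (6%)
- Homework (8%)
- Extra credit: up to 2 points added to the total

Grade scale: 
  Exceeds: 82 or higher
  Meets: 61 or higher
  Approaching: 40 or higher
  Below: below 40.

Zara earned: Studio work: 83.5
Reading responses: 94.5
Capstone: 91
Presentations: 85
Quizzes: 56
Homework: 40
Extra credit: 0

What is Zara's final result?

Exceeds

Weighted total:
  Studio work 83.5 × 0.23 = 19.205
  Reading responses 94.5 × 0.24 = 22.68
  Capstone 91 × 0.17 = 15.47
  Presentations 85 × 0.22 = 18.7
  Quizzes 56 × 0.06 = 3.36
  Homework 40 × 0.08 = 3.2
Sum = 82.615
Extra credit: 82.615 + 0 = 82.615
82.615 ≥ 82 → Exceeds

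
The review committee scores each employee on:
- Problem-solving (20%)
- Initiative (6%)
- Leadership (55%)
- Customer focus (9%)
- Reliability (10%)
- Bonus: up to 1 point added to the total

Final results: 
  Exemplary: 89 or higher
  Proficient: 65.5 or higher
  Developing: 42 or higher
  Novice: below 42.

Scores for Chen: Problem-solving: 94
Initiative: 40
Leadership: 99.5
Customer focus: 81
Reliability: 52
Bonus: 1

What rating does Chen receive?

Exemplary

Weighted total:
  Problem-solving 94 × 0.2 = 18.8
  Initiative 40 × 0.06 = 2.4
  Leadership 99.5 × 0.55 = 54.725
  Customer focus 81 × 0.09 = 7.29
  Reliability 52 × 0.1 = 5.2
Sum = 88.415
Bonus: 88.415 + 1 = 89.415
89.415 ≥ 89 → Exemplary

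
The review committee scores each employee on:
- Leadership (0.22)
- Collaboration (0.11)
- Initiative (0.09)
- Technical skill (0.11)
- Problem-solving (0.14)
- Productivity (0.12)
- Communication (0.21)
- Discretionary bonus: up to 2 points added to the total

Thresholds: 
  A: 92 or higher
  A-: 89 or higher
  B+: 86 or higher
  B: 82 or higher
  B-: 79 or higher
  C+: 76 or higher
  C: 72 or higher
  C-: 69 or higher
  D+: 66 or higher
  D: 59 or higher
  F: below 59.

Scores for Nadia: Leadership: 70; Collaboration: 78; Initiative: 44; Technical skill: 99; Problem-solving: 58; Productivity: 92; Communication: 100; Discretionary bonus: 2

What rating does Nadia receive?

B-

Weighted total:
  Leadership 70 × 0.22 = 15.4
  Collaboration 78 × 0.11 = 8.58
  Initiative 44 × 0.09 = 3.96
  Technical skill 99 × 0.11 = 10.89
  Problem-solving 58 × 0.14 = 8.12
  Productivity 92 × 0.12 = 11.04
  Communication 100 × 0.21 = 21
Sum = 78.99
Discretionary bonus: 78.99 + 2 = 80.99
80.99 is ≥ 79 and < 82 → B-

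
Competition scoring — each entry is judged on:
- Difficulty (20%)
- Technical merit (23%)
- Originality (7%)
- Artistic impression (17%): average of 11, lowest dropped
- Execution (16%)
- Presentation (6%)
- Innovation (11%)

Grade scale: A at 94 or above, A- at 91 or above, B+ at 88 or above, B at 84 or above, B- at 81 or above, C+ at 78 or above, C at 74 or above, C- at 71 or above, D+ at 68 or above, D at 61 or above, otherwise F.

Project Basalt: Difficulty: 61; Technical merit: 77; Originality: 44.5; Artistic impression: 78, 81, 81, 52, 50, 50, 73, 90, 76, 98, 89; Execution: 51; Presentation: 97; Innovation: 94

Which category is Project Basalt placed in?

Artistic impression: drop 50 → average of remaining 10 = 768/10 = 76.8
Weighted total:
  Difficulty 61 × 0.2 = 12.2
  Technical merit 77 × 0.23 = 17.71
  Originality 44.5 × 0.07 = 3.115
  Artistic impression 76.8 × 0.17 = 13.056
  Execution 51 × 0.16 = 8.16
  Presentation 97 × 0.06 = 5.82
  Innovation 94 × 0.11 = 10.34
Sum = 70.401
70.401 is ≥ 68 and < 71 → D+

D+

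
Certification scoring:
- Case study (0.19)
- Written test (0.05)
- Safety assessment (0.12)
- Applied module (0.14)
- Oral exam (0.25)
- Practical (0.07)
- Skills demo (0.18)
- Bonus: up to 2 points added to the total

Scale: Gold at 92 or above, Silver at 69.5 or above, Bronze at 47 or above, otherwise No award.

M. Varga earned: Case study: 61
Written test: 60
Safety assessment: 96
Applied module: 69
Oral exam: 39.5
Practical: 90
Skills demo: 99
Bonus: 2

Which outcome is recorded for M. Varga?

Silver

Weighted total:
  Case study 61 × 0.19 = 11.59
  Written test 60 × 0.05 = 3
  Safety assessment 96 × 0.12 = 11.52
  Applied module 69 × 0.14 = 9.66
  Oral exam 39.5 × 0.25 = 9.875
  Practical 90 × 0.07 = 6.3
  Skills demo 99 × 0.18 = 17.82
Sum = 69.765
Bonus: 69.765 + 2 = 71.765
71.765 is ≥ 69.5 and < 92 → Silver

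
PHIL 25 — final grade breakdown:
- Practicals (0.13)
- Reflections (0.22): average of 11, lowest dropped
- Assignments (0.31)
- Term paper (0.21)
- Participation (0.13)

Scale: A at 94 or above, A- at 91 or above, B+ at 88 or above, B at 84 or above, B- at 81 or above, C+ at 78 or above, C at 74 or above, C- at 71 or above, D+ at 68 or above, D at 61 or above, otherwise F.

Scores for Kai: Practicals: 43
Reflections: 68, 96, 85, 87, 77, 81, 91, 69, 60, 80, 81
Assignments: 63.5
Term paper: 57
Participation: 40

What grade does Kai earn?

F

Reflections: drop 60 → average of remaining 10 = 815/10 = 81.5
Weighted total:
  Practicals 43 × 0.13 = 5.59
  Reflections 81.5 × 0.22 = 17.93
  Assignments 63.5 × 0.31 = 19.685
  Term paper 57 × 0.21 = 11.97
  Participation 40 × 0.13 = 5.2
Sum = 60.375
60.375 < 61 → F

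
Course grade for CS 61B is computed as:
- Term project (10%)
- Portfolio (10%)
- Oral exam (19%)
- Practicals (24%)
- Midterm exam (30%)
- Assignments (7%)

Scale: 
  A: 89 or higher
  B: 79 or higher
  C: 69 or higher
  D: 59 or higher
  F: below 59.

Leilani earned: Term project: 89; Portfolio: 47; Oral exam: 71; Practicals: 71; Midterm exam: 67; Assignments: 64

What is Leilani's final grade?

Weighted total:
  Term project 89 × 0.1 = 8.9
  Portfolio 47 × 0.1 = 4.7
  Oral exam 71 × 0.19 = 13.49
  Practicals 71 × 0.24 = 17.04
  Midterm exam 67 × 0.3 = 20.1
  Assignments 64 × 0.07 = 4.48
Sum = 68.71
68.71 is ≥ 59 and < 69 → D

D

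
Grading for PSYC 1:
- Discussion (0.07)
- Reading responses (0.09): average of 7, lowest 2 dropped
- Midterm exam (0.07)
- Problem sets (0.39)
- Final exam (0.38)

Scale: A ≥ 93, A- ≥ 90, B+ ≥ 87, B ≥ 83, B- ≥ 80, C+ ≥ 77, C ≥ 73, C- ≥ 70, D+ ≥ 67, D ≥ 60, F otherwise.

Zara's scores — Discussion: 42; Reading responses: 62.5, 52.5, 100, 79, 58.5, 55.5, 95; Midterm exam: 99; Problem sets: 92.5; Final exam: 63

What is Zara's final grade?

Reading responses: drop 52.5, 55.5 → average of remaining 5 = 395/5 = 79
Weighted total:
  Discussion 42 × 0.07 = 2.94
  Reading responses 79 × 0.09 = 7.11
  Midterm exam 99 × 0.07 = 6.93
  Problem sets 92.5 × 0.39 = 36.075
  Final exam 63 × 0.38 = 23.94
Sum = 76.995
76.995 is ≥ 73 and < 77 → C

C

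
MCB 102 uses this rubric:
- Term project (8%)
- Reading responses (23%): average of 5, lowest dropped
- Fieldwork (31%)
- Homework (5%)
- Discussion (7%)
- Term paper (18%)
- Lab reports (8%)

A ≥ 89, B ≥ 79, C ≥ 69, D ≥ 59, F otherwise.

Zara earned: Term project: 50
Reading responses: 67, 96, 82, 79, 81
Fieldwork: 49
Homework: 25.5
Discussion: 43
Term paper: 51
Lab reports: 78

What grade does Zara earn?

Reading responses: drop 67 → average of remaining 4 = 338/4 = 84.5
Weighted total:
  Term project 50 × 0.08 = 4
  Reading responses 84.5 × 0.23 = 19.435
  Fieldwork 49 × 0.31 = 15.19
  Homework 25.5 × 0.05 = 1.275
  Discussion 43 × 0.07 = 3.01
  Term paper 51 × 0.18 = 9.18
  Lab reports 78 × 0.08 = 6.24
Sum = 58.33
58.33 < 59 → F

F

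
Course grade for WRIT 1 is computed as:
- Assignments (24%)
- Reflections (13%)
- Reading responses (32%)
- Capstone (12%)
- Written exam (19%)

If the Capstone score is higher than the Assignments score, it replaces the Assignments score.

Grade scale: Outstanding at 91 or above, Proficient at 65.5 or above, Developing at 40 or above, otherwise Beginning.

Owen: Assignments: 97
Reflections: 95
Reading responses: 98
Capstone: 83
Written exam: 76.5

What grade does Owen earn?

Capstone (83) ≤ Assignments (97), so Assignments stays at 97.
Weighted total:
  Assignments 97 × 0.24 = 23.28
  Reflections 95 × 0.13 = 12.35
  Reading responses 98 × 0.32 = 31.36
  Capstone 83 × 0.12 = 9.96
  Written exam 76.5 × 0.19 = 14.535
Sum = 91.485
91.485 ≥ 91 → Outstanding

Outstanding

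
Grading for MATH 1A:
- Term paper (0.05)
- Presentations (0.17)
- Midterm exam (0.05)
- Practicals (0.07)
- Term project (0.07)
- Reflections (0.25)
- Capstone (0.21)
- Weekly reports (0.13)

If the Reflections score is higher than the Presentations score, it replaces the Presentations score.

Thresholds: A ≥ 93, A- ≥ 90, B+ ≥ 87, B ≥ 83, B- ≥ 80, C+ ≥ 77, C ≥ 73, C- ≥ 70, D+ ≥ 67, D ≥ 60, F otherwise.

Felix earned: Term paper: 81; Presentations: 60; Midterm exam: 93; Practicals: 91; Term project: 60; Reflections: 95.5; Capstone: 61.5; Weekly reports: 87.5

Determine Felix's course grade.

B

Reflections (95.5) > Presentations (60), so Presentations counts as 95.5.
Weighted total:
  Term paper 81 × 0.05 = 4.05
  Presentations 95.5 × 0.17 = 16.235
  Midterm exam 93 × 0.05 = 4.65
  Practicals 91 × 0.07 = 6.37
  Term project 60 × 0.07 = 4.2
  Reflections 95.5 × 0.25 = 23.875
  Capstone 61.5 × 0.21 = 12.915
  Weekly reports 87.5 × 0.13 = 11.375
Sum = 83.67
83.67 is ≥ 83 and < 87 → B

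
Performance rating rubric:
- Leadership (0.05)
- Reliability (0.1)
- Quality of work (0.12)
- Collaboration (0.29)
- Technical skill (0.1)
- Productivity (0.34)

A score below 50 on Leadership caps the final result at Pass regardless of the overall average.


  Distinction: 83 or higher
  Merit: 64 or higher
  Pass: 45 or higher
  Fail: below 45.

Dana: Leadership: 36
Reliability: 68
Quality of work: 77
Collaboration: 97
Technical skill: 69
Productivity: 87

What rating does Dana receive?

Leadership score 36 < 50: minimum not met.
Weighted total:
  Leadership 36 × 0.05 = 1.8
  Reliability 68 × 0.1 = 6.8
  Quality of work 77 × 0.12 = 9.24
  Collaboration 97 × 0.29 = 28.13
  Technical skill 69 × 0.1 = 6.9
  Productivity 87 × 0.34 = 29.58
Sum = 82.45
82.45 would be Merit; cap at Pass applies → Pass.

Pass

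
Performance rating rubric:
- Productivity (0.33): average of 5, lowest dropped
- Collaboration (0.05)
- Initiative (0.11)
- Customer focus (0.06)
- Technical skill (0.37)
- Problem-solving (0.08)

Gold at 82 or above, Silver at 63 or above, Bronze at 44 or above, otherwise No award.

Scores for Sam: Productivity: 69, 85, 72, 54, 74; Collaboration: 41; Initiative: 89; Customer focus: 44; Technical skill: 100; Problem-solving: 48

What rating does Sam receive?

Productivity: drop 54 → average of remaining 4 = 300/4 = 75
Weighted total:
  Productivity 75 × 0.33 = 24.75
  Collaboration 41 × 0.05 = 2.05
  Initiative 89 × 0.11 = 9.79
  Customer focus 44 × 0.06 = 2.64
  Technical skill 100 × 0.37 = 37
  Problem-solving 48 × 0.08 = 3.84
Sum = 80.07
80.07 is ≥ 63 and < 82 → Silver

Silver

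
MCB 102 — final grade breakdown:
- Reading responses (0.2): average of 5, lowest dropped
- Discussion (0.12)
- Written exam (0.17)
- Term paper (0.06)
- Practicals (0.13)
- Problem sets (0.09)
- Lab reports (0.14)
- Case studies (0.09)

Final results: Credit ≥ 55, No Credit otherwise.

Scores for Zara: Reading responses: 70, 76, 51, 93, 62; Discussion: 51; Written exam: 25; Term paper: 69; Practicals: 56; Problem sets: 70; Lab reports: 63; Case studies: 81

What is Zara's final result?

Credit

Reading responses: drop 51 → average of remaining 4 = 301/4 = 75.25
Weighted total:
  Reading responses 75.25 × 0.2 = 15.05
  Discussion 51 × 0.12 = 6.12
  Written exam 25 × 0.17 = 4.25
  Term paper 69 × 0.06 = 4.14
  Practicals 56 × 0.13 = 7.28
  Problem sets 70 × 0.09 = 6.3
  Lab reports 63 × 0.14 = 8.82
  Case studies 81 × 0.09 = 7.29
Sum = 59.25
59.25 ≥ 55 → Credit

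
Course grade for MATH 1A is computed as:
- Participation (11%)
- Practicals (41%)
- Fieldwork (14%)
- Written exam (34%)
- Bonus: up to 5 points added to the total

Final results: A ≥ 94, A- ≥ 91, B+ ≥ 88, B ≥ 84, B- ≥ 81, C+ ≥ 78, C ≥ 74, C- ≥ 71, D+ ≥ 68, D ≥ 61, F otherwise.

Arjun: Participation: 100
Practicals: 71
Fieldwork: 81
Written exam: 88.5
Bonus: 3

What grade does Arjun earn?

Weighted total:
  Participation 100 × 0.11 = 11
  Practicals 71 × 0.41 = 29.11
  Fieldwork 81 × 0.14 = 11.34
  Written exam 88.5 × 0.34 = 30.09
Sum = 81.54
Bonus: 81.54 + 3 = 84.54
84.54 is ≥ 84 and < 88 → B

B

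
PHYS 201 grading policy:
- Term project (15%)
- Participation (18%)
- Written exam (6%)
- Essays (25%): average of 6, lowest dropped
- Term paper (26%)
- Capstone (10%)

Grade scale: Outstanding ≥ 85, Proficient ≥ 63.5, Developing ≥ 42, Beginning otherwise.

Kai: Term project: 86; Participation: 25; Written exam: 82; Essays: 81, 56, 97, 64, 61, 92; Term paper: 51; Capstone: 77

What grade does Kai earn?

Essays: drop 56 → average of remaining 5 = 395/5 = 79
Weighted total:
  Term project 86 × 0.15 = 12.9
  Participation 25 × 0.18 = 4.5
  Written exam 82 × 0.06 = 4.92
  Essays 79 × 0.25 = 19.75
  Term paper 51 × 0.26 = 13.26
  Capstone 77 × 0.1 = 7.7
Sum = 63.03
63.03 is ≥ 42 and < 63.5 → Developing

Developing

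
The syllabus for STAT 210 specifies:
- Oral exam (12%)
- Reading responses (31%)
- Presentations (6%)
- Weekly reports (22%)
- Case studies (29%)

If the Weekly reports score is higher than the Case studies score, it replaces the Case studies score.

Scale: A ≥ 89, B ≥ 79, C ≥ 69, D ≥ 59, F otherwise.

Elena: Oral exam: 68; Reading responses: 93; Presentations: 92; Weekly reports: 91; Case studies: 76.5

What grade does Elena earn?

Weekly reports (91) > Case studies (76.5), so Case studies counts as 91.
Weighted total:
  Oral exam 68 × 0.12 = 8.16
  Reading responses 93 × 0.31 = 28.83
  Presentations 92 × 0.06 = 5.52
  Weekly reports 91 × 0.22 = 20.02
  Case studies 91 × 0.29 = 26.39
Sum = 88.92
88.92 is ≥ 79 and < 89 → B

B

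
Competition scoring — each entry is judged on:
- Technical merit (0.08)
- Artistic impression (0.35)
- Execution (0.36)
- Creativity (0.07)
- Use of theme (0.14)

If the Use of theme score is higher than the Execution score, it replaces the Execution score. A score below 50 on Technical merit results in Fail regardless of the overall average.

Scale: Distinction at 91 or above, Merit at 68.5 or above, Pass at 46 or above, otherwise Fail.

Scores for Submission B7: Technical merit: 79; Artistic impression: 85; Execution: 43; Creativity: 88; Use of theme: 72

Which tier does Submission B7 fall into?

Use of theme (72) > Execution (43), so Execution counts as 72.
Technical merit score 79 ≥ 50: minimum met.
Weighted total:
  Technical merit 79 × 0.08 = 6.32
  Artistic impression 85 × 0.35 = 29.75
  Execution 72 × 0.36 = 25.92
  Creativity 88 × 0.07 = 6.16
  Use of theme 72 × 0.14 = 10.08
Sum = 78.23
78.23 is ≥ 68.5 and < 91 → Merit

Merit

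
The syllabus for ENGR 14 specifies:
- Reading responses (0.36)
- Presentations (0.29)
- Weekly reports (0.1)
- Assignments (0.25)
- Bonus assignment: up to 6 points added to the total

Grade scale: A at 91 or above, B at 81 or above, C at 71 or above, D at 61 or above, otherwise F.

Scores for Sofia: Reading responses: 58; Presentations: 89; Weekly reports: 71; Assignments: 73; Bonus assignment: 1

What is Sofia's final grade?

Weighted total:
  Reading responses 58 × 0.36 = 20.88
  Presentations 89 × 0.29 = 25.81
  Weekly reports 71 × 0.1 = 7.1
  Assignments 73 × 0.25 = 18.25
Sum = 72.04
Bonus assignment: 72.04 + 1 = 73.04
73.04 is ≥ 71 and < 81 → C

C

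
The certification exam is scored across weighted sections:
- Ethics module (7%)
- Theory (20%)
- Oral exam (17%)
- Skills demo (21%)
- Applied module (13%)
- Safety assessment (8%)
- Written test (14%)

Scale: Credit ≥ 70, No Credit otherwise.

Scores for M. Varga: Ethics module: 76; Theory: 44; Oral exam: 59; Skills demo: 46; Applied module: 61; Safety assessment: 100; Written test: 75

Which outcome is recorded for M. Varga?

No Credit

Weighted total:
  Ethics module 76 × 0.07 = 5.32
  Theory 44 × 0.2 = 8.8
  Oral exam 59 × 0.17 = 10.03
  Skills demo 46 × 0.21 = 9.66
  Applied module 61 × 0.13 = 7.93
  Safety assessment 100 × 0.08 = 8
  Written test 75 × 0.14 = 10.5
Sum = 60.24
60.24 < 70 → No Credit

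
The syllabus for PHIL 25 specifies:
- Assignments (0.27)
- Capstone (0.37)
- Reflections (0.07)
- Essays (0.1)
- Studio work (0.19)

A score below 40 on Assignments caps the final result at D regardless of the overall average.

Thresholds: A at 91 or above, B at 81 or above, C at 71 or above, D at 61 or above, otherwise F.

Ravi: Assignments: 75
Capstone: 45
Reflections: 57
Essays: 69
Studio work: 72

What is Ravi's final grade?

Assignments score 75 ≥ 40: minimum met.
Weighted total:
  Assignments 75 × 0.27 = 20.25
  Capstone 45 × 0.37 = 16.65
  Reflections 57 × 0.07 = 3.99
  Essays 69 × 0.1 = 6.9
  Studio work 72 × 0.19 = 13.68
Sum = 61.47
61.47 is ≥ 61 and < 71 → D

D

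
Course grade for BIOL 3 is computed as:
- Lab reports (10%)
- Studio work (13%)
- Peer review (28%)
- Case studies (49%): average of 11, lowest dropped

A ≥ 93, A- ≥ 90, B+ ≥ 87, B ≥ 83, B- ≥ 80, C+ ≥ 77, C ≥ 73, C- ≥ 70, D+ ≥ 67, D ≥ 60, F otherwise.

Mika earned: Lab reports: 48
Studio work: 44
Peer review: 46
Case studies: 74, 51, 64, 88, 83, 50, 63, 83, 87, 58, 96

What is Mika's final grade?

Case studies: drop 50 → average of remaining 10 = 747/10 = 74.7
Weighted total:
  Lab reports 48 × 0.1 = 4.8
  Studio work 44 × 0.13 = 5.72
  Peer review 46 × 0.28 = 12.88
  Case studies 74.7 × 0.49 = 36.603
Sum = 60.003
60.003 is ≥ 60 and < 67 → D

D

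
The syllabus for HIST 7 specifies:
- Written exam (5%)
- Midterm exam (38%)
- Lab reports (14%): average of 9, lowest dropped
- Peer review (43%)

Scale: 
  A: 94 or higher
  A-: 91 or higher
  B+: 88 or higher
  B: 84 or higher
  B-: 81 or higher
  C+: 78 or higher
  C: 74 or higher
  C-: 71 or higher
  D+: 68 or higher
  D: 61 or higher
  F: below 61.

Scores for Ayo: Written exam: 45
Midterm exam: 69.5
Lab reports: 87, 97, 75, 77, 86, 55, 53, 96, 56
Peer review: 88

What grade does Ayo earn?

C

Lab reports: drop 53 → average of remaining 8 = 629/8 = 78.625
Weighted total:
  Written exam 45 × 0.05 = 2.25
  Midterm exam 69.5 × 0.38 = 26.41
  Lab reports 78.625 × 0.14 = 11.0075
  Peer review 88 × 0.43 = 37.84
Sum = 77.5075
77.5075 is ≥ 74 and < 78 → C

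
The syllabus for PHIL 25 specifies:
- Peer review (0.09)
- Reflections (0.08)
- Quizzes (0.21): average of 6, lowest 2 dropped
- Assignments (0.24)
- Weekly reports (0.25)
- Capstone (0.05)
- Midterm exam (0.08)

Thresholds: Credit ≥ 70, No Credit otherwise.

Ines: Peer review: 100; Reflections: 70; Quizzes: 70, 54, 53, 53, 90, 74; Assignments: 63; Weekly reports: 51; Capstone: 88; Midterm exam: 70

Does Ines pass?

No Credit

Quizzes: drop 53, 53 → average of remaining 4 = 288/4 = 72
Weighted total:
  Peer review 100 × 0.09 = 9
  Reflections 70 × 0.08 = 5.6
  Quizzes 72 × 0.21 = 15.12
  Assignments 63 × 0.24 = 15.12
  Weekly reports 51 × 0.25 = 12.75
  Capstone 88 × 0.05 = 4.4
  Midterm exam 70 × 0.08 = 5.6
Sum = 67.59
67.59 < 70 → No Credit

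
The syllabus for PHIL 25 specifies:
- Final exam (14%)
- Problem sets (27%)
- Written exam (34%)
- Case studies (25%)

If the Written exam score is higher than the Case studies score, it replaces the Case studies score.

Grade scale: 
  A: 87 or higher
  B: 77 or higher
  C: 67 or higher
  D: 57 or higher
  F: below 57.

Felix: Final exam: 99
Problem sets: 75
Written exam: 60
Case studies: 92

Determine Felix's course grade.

Written exam (60) ≤ Case studies (92), so Case studies stays at 92.
Weighted total:
  Final exam 99 × 0.14 = 13.86
  Problem sets 75 × 0.27 = 20.25
  Written exam 60 × 0.34 = 20.4
  Case studies 92 × 0.25 = 23
Sum = 77.51
77.51 is ≥ 77 and < 87 → B

B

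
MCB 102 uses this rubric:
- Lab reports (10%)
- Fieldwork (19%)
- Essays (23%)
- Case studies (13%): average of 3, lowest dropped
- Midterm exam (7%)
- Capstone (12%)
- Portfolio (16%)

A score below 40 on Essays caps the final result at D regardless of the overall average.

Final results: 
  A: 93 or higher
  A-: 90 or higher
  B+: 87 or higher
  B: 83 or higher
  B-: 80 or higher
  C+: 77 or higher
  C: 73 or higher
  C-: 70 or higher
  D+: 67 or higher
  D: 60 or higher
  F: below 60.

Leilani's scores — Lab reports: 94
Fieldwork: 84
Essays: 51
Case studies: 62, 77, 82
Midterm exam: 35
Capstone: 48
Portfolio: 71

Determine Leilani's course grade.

D

Case studies: drop 62 → average of remaining 2 = 159/2 = 79.5
Essays score 51 ≥ 40: minimum met.
Weighted total:
  Lab reports 94 × 0.1 = 9.4
  Fieldwork 84 × 0.19 = 15.96
  Essays 51 × 0.23 = 11.73
  Case studies 79.5 × 0.13 = 10.335
  Midterm exam 35 × 0.07 = 2.45
  Capstone 48 × 0.12 = 5.76
  Portfolio 71 × 0.16 = 11.36
Sum = 66.995
66.995 is ≥ 60 and < 67 → D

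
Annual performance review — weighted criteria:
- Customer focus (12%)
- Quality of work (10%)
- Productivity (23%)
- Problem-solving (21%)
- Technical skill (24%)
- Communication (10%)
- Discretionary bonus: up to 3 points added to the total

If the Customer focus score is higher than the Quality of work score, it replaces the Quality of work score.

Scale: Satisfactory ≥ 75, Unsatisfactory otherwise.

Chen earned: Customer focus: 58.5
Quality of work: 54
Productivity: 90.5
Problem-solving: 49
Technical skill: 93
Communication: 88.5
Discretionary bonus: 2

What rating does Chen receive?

Customer focus (58.5) > Quality of work (54), so Quality of work counts as 58.5.
Weighted total:
  Customer focus 58.5 × 0.12 = 7.02
  Quality of work 58.5 × 0.1 = 5.85
  Productivity 90.5 × 0.23 = 20.815
  Problem-solving 49 × 0.21 = 10.29
  Technical skill 93 × 0.24 = 22.32
  Communication 88.5 × 0.1 = 8.85
Sum = 75.145
Discretionary bonus: 75.145 + 2 = 77.145
77.145 ≥ 75 → Satisfactory

Satisfactory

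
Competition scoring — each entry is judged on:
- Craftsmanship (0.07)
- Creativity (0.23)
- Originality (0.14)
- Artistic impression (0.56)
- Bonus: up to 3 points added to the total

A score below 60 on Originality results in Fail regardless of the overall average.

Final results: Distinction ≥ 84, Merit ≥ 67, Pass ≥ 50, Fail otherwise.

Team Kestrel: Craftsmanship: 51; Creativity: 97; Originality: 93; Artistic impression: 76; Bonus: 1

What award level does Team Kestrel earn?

Merit

Originality score 93 ≥ 60: minimum met.
Weighted total:
  Craftsmanship 51 × 0.07 = 3.57
  Creativity 97 × 0.23 = 22.31
  Originality 93 × 0.14 = 13.02
  Artistic impression 76 × 0.56 = 42.56
Sum = 81.46
Bonus: 81.46 + 1 = 82.46
82.46 is ≥ 67 and < 84 → Merit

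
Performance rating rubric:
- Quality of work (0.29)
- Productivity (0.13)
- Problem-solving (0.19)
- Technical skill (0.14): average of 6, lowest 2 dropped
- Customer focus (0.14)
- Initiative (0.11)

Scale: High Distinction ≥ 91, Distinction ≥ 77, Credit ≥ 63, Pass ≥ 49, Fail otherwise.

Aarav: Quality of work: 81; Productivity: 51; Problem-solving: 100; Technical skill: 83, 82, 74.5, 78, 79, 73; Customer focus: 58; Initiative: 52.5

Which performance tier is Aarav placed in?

Technical skill: drop 73, 74.5 → average of remaining 4 = 322/4 = 80.5
Weighted total:
  Quality of work 81 × 0.29 = 23.49
  Productivity 51 × 0.13 = 6.63
  Problem-solving 100 × 0.19 = 19
  Technical skill 80.5 × 0.14 = 11.27
  Customer focus 58 × 0.14 = 8.12
  Initiative 52.5 × 0.11 = 5.775
Sum = 74.285
74.285 is ≥ 63 and < 77 → Credit

Credit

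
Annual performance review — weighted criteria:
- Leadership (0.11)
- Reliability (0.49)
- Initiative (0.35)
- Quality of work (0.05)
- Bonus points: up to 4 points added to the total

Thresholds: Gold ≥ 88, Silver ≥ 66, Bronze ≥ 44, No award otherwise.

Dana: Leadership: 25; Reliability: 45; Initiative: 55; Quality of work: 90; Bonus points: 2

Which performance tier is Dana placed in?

Bronze

Weighted total:
  Leadership 25 × 0.11 = 2.75
  Reliability 45 × 0.49 = 22.05
  Initiative 55 × 0.35 = 19.25
  Quality of work 90 × 0.05 = 4.5
Sum = 48.55
Bonus points: 48.55 + 2 = 50.55
50.55 is ≥ 44 and < 66 → Bronze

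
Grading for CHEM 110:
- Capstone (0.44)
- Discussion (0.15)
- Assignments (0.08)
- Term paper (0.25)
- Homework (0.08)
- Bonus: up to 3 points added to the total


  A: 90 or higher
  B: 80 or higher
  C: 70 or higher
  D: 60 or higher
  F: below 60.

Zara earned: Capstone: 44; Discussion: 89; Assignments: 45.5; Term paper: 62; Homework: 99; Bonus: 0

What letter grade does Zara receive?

F

Weighted total:
  Capstone 44 × 0.44 = 19.36
  Discussion 89 × 0.15 = 13.35
  Assignments 45.5 × 0.08 = 3.64
  Term paper 62 × 0.25 = 15.5
  Homework 99 × 0.08 = 7.92
Sum = 59.77
Bonus: 59.77 + 0 = 59.77
59.77 < 60 → F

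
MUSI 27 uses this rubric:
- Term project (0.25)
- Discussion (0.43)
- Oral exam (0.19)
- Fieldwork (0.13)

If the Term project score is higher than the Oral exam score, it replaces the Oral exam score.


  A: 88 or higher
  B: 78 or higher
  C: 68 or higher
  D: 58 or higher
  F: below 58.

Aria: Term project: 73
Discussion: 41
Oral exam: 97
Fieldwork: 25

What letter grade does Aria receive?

Term project (73) ≤ Oral exam (97), so Oral exam stays at 97.
Weighted total:
  Term project 73 × 0.25 = 18.25
  Discussion 41 × 0.43 = 17.63
  Oral exam 97 × 0.19 = 18.43
  Fieldwork 25 × 0.13 = 3.25
Sum = 57.56
57.56 < 58 → F

F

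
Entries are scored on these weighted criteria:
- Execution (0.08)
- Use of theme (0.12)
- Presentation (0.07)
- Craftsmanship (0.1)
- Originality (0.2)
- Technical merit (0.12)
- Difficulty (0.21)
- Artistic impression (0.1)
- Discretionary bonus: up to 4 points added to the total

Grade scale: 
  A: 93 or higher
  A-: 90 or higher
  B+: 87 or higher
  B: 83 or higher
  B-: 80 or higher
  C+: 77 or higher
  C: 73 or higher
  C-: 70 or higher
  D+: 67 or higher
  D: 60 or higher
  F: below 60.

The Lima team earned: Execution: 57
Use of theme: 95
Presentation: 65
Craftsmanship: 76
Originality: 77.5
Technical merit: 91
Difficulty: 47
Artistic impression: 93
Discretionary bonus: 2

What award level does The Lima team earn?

C

Weighted total:
  Execution 57 × 0.08 = 4.56
  Use of theme 95 × 0.12 = 11.4
  Presentation 65 × 0.07 = 4.55
  Craftsmanship 76 × 0.1 = 7.6
  Originality 77.5 × 0.2 = 15.5
  Technical merit 91 × 0.12 = 10.92
  Difficulty 47 × 0.21 = 9.87
  Artistic impression 93 × 0.1 = 9.3
Sum = 73.7
Discretionary bonus: 73.7 + 2 = 75.7
75.7 is ≥ 73 and < 77 → C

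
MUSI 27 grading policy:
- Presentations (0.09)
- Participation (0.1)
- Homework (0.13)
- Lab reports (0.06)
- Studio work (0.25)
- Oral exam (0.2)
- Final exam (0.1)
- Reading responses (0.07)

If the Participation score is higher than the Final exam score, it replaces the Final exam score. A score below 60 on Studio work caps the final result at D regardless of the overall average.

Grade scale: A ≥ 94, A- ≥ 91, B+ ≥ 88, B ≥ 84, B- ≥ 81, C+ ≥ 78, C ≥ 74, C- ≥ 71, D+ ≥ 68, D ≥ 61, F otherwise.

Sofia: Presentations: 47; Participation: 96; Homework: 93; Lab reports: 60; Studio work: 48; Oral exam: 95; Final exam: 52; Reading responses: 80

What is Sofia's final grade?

Participation (96) > Final exam (52), so Final exam counts as 96.
Studio work score 48 < 60: minimum not met.
Weighted total:
  Presentations 47 × 0.09 = 4.23
  Participation 96 × 0.1 = 9.6
  Homework 93 × 0.13 = 12.09
  Lab reports 60 × 0.06 = 3.6
  Studio work 48 × 0.25 = 12
  Oral exam 95 × 0.2 = 19
  Final exam 96 × 0.1 = 9.6
  Reading responses 80 × 0.07 = 5.6
Sum = 75.72
75.72 would be C; cap at D applies → D.

D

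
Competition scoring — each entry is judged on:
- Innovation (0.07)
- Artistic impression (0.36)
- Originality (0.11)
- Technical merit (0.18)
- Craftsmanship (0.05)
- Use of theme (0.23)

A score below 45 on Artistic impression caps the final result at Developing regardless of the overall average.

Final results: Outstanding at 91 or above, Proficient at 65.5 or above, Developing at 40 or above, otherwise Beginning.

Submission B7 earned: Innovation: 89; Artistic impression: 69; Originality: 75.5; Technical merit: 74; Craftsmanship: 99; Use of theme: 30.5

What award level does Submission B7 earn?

Artistic impression score 69 ≥ 45: minimum met.
Weighted total:
  Innovation 89 × 0.07 = 6.23
  Artistic impression 69 × 0.36 = 24.84
  Originality 75.5 × 0.11 = 8.305
  Technical merit 74 × 0.18 = 13.32
  Craftsmanship 99 × 0.05 = 4.95
  Use of theme 30.5 × 0.23 = 7.015
Sum = 64.66
64.66 is ≥ 40 and < 65.5 → Developing

Developing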